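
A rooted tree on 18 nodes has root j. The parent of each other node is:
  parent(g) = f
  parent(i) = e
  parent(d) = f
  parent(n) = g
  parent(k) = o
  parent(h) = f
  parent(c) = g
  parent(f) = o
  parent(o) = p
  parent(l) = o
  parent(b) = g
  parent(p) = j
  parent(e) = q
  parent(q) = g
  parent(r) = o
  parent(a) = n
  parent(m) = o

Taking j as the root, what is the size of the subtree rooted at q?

3

The subtree rooted at q contains: q, e, i — 3 nodes.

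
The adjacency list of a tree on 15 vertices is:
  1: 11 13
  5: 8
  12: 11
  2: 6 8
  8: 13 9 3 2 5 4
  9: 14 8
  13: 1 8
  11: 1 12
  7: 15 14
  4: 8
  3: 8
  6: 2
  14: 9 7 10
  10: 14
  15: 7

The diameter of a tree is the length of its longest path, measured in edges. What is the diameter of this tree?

8

A longest path is 15 - 7 - 14 - 9 - 8 - 13 - 1 - 11 - 12, with 8 edges.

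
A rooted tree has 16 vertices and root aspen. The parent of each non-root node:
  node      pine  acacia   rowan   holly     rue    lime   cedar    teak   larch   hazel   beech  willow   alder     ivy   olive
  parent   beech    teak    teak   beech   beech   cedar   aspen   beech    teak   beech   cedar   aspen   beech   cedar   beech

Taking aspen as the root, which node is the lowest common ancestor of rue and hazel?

rue's ancestor chain is rue, beech, cedar, aspen and hazel's is hazel, beech, cedar, aspen; they first meet at beech.

beech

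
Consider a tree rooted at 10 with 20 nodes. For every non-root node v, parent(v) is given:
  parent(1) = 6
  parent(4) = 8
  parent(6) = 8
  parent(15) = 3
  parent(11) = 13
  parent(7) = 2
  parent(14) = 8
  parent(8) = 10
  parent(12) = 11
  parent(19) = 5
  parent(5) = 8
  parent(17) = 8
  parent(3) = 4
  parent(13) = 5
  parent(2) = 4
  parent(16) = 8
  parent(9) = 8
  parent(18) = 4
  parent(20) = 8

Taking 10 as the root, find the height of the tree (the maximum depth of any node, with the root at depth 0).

5

A deepest node is 12, reached by 10–8–5–13–11–12.
That path has 5 edges, so the height is 5.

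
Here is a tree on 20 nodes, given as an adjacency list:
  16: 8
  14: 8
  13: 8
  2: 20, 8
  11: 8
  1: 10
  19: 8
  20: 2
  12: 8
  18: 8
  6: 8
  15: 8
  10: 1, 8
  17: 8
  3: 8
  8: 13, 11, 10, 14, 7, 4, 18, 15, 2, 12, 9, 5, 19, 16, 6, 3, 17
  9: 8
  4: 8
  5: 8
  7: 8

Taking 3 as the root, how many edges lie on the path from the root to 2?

2

3 → 8 → 2 — 2 edges.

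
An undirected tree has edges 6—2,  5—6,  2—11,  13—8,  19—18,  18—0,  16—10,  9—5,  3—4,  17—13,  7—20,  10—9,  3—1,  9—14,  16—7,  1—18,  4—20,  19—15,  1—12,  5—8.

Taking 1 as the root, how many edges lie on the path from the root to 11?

Climbing from 11 to the root: 11 – 2 – 6 – 5 – 9 – 10 – 16 – 7 – 20 – 4 – 3 – 1. That's 11 steps.

11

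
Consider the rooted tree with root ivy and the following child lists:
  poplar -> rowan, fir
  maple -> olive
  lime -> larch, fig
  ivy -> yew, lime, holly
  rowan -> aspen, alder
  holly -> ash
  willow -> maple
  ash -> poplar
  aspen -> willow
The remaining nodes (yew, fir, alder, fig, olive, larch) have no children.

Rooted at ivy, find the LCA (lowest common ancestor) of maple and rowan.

Path maple→root: maple willow aspen rowan poplar ash holly ivy; path rowan→root: rowan poplar ash holly ivy.
First common node: rowan.

rowan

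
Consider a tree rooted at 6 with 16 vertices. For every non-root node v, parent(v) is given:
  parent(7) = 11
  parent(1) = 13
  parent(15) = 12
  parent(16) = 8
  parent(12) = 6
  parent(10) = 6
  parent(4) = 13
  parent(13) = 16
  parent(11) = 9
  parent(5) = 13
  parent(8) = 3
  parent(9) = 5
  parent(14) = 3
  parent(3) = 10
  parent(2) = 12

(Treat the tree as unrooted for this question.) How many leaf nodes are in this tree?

The leaves are 1, 2, 4, 7, 14, 15.
That is 6 leaves.

6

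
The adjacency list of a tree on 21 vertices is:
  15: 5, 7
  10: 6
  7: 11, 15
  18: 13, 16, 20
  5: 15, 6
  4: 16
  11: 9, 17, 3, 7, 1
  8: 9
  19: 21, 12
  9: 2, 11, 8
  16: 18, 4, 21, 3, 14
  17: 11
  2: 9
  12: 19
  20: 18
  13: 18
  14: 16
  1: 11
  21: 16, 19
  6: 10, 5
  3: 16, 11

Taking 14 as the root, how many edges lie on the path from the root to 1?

14 → 16 → 3 → 11 → 1 — 4 edges.

4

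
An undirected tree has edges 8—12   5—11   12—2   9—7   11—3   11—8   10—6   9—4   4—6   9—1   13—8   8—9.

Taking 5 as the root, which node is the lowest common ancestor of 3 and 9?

Path 3→root: 3 11 5; path 9→root: 9 8 11 5.
First common node: 11.

11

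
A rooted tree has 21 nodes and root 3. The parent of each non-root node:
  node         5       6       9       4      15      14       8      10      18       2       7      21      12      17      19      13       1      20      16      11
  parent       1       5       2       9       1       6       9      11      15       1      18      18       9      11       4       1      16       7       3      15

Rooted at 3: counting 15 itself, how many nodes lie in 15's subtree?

8

Descendants of 15 (including itself): 15, 18, 11, 21, 7, 17, 10, 20. That's 8.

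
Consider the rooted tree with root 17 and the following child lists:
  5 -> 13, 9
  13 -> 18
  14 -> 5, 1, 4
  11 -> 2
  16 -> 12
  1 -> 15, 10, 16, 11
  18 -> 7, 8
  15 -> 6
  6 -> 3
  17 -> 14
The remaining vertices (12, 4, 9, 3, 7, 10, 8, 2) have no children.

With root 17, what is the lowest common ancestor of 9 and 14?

14

Path 9→root: 9 5 14 17; path 14→root: 14 17.
First common node: 14.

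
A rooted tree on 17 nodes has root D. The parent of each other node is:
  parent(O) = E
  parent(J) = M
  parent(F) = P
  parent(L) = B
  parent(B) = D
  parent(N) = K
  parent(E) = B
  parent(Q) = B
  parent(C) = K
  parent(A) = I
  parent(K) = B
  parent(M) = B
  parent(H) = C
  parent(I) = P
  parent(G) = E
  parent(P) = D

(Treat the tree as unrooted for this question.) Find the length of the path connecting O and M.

O – E – B – M: 3 edges.

3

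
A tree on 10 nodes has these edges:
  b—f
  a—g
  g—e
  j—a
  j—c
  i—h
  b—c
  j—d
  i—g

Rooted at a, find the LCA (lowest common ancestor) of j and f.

j

j's ancestor chain is j, a and f's is f, b, c, j, a; they first meet at j.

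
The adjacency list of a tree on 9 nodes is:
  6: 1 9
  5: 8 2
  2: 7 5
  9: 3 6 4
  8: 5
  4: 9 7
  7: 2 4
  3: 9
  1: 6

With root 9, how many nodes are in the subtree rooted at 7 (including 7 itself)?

4

The subtree rooted at 7 contains: 7, 2, 5, 8 — 4 nodes.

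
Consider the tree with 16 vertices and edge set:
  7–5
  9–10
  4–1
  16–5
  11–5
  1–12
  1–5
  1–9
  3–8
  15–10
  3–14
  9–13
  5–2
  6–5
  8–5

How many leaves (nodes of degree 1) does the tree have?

Exactly 10 nodes have a single neighbour: 2, 4, 6, 7, 11, 12, 13, 14, 15, 16.

10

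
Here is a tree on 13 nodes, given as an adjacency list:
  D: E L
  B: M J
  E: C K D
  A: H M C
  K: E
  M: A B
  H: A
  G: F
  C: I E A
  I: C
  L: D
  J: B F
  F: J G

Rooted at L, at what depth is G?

9

Climbing from G to the root: G–F–J–B–M–A–C–E–D–L. That's 9 steps.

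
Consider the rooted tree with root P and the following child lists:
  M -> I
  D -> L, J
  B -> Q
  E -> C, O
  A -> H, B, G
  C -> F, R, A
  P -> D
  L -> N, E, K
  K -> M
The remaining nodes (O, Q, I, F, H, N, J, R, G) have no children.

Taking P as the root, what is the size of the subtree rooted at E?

10

The subtree rooted at E contains: E, C, O, A, R, F, G, B, H, Q — 10 nodes.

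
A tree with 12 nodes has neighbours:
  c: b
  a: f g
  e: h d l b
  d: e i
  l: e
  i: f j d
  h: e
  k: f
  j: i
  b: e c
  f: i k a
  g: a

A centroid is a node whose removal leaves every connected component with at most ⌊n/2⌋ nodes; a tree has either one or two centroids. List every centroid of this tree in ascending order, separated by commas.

d, i

If i is removed the pieces have sizes 6, 4, 1, all ≤ ⌊12/2⌋ = 6.
d is adjacent to i and is also a centroid (the largest component after removing it is likewise 6).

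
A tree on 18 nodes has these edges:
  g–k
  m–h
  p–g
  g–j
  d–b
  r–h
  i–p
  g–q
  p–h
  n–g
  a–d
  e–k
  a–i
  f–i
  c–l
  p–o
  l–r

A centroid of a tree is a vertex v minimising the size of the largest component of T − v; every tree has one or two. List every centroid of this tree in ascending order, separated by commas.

p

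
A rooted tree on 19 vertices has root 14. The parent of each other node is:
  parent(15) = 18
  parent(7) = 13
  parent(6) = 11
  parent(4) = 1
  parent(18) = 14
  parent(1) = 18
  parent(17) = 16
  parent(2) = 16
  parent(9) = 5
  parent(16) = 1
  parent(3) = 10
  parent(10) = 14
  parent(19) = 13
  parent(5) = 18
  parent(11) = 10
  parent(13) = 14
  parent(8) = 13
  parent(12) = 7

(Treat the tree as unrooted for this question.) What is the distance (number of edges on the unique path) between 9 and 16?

4

Walking from 9: 9 - 5 - 18 - 1 - 16. Length 4.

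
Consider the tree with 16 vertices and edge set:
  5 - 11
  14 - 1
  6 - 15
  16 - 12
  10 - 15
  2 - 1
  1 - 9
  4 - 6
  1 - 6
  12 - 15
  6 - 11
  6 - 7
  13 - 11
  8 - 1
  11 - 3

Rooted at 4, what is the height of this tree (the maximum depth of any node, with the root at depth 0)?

4

16 sits deepest: 4 → 6 → 15 → 12 → 16 — 4 edges from the root.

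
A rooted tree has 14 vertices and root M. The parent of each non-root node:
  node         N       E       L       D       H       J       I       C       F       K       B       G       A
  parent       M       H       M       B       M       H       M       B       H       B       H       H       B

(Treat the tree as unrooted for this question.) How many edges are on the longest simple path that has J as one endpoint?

3

A farthest node from J is C (K, I, A, L, D, N also at distance 3).
The path J-H-B-C has 3 edges.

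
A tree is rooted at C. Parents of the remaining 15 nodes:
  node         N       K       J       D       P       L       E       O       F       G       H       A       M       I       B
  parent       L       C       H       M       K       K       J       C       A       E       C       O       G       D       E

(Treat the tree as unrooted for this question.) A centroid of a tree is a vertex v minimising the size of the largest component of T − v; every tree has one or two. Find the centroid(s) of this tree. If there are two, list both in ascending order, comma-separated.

C, H

Delete H: the remaining components have sizes 8, 7. Max 8 ≤ 8, so H is a centroid.
Its neighbour C also leaves a largest component of size 8, so both are centroids.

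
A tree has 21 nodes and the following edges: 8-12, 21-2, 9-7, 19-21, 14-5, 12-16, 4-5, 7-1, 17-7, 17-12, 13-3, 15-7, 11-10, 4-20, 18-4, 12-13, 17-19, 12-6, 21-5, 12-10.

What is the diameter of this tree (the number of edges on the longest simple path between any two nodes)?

A longest path is 18 – 4 – 5 – 21 – 19 – 17 – 12 – 10 – 11, with 8 edges.

8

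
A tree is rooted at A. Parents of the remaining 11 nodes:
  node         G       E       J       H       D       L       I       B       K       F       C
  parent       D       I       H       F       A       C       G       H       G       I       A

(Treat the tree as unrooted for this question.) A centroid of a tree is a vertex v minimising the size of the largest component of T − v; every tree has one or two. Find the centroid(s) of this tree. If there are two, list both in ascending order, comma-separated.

G, I

If I is removed the pieces have sizes 6, 4, 1, all ≤ ⌊12/2⌋ = 6.
G is adjacent to I and is also a centroid (the largest component after removing it is likewise 6).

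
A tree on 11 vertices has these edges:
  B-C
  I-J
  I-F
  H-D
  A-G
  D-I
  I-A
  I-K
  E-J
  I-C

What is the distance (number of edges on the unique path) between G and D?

3

The path is G - A - I - D, which has 3 edges.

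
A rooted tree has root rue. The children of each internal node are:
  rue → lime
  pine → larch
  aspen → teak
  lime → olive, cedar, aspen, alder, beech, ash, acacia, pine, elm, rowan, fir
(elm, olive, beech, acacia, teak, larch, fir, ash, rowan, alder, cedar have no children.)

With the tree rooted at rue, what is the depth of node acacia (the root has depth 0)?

2

Climbing from acacia to the root: acacia – lime – rue. That's 2 steps.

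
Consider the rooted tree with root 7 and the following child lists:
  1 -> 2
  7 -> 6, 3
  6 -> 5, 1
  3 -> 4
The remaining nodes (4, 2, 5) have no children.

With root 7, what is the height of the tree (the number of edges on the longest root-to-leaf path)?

A deepest node is 2, reached by 7 → 6 → 1 → 2.
That path has 3 edges, so the height is 3.

3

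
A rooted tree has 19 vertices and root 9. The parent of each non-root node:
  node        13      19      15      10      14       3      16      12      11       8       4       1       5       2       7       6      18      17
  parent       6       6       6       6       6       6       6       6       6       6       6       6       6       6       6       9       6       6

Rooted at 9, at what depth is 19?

Climbing from 19 to the root: 19–6–9. That's 2 steps.

2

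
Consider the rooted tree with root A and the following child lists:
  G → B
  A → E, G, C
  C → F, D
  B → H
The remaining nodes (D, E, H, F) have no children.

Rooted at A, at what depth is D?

2

Climbing from D to the root: D – C – A. That's 2 steps.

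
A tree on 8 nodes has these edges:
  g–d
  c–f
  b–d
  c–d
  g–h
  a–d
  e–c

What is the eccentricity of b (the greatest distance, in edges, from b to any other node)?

3

Distances from b peak at 3, attained at f (h, e also at distance 3).
b – d – c – f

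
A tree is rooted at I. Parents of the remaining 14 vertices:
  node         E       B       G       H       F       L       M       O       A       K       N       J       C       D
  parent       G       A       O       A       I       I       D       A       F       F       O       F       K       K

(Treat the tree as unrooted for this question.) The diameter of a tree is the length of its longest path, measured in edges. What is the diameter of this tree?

7

A longest path is M – D – K – F – A – O – G – E, with 7 edges.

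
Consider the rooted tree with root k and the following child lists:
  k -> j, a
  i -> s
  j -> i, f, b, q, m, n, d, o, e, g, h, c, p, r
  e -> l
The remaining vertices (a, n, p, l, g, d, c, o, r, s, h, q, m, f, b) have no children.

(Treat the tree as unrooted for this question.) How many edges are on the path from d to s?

3

The path is d - j - i - s, which has 3 edges.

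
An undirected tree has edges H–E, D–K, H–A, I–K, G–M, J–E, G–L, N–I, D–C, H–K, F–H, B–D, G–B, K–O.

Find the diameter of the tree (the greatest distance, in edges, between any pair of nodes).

7

BFS from J reaches M last, at distance 7; BFS from M confirms no node is farther.
Path: J–E–H–K–D–B–G–M.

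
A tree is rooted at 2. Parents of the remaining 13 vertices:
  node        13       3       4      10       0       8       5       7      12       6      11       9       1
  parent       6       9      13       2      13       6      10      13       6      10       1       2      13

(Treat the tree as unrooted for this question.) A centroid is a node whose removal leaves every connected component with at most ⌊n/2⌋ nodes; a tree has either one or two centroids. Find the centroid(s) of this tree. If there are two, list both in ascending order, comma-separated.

Delete 6: the remaining components have sizes 6, 5, 1, 1. Max 6 ≤ 7, so 6 is a centroid.
No neighbour of 6 does as well, so 6 is the unique centroid.

6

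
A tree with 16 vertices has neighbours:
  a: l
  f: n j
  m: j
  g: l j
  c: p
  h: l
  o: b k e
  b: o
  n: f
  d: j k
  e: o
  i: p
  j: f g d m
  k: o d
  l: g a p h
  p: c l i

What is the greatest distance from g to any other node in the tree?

5

The node farthest from g is e (b also at distance 5), via g-j-d-k-o-e — 5 edges.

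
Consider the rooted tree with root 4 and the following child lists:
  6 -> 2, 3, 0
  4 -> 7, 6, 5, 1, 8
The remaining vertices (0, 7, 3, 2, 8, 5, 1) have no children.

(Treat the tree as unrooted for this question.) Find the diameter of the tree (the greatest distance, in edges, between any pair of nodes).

3

BFS from 3 reaches 7 last, at distance 3; BFS from 7 confirms no node is farther.
Path: 3-6-4-7.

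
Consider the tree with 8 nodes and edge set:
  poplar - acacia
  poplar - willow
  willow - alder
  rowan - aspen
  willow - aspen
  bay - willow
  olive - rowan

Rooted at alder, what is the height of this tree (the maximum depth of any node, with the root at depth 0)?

4

olive sits deepest: alder – willow – aspen – rowan – olive — 4 edges from the root.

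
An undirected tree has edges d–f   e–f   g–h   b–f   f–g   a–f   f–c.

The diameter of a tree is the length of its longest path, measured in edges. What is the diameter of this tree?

3

Starting from h, a farthest node is a at distance 3.
One longest path: h - g - f - a.
So the diameter is 3.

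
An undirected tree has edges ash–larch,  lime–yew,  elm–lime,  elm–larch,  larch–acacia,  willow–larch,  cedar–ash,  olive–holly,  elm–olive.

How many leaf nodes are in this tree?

5

Exactly 5 nodes have a single neighbour: acacia, cedar, holly, willow, yew.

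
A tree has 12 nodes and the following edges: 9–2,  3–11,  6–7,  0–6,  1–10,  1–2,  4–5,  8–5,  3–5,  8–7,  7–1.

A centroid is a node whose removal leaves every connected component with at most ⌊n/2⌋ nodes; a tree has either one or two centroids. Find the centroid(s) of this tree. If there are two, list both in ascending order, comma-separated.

7

Delete 7: the remaining components have sizes 5, 4, 2. Max 5 ≤ 6, so 7 is a centroid.
Every other node leaves some component of size > 6, so the centroid is unique.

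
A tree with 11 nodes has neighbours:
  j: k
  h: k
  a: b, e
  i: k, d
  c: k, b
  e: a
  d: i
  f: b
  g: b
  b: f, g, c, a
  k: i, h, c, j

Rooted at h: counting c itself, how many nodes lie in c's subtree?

c's subtree: {c, b, a, g, f, e}, size 6.

6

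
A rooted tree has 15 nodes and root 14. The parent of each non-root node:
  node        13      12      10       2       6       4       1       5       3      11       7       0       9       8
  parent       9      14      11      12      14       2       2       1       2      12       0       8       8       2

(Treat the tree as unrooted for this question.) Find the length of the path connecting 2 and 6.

2 - 12 - 14 - 6: 3 edges.

3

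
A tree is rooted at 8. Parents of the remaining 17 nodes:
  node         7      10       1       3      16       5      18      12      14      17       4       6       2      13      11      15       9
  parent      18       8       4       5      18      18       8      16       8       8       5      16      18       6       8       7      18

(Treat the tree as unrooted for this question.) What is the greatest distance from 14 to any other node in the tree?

A farthest node from 14 is 1 (13 also at distance 5).
The path 14–8–18–5–4–1 has 5 edges.

5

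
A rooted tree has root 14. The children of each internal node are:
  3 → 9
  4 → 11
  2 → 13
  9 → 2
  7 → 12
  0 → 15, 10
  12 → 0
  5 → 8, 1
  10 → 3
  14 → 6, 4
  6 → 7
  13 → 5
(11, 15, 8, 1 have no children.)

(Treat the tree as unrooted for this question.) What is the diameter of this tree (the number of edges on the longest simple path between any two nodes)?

A longest path is 1–5–13–2–9–3–10–0–12–7–6–14–4–11, with 13 edges.

13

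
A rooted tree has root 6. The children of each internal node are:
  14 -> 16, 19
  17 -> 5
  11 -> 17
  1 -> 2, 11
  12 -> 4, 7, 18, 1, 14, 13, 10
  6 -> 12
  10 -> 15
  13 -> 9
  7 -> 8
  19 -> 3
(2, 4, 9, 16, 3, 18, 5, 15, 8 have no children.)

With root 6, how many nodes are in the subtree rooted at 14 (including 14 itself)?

4

14's subtree: {14, 16, 19, 3}, size 4.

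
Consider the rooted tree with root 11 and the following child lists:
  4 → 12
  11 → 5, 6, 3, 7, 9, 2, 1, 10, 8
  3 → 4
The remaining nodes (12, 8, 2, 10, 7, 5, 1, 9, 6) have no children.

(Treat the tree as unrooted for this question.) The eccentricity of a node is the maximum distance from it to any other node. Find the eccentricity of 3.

A farthest node from 3 is 9 (2, 12, 5, 1, 6, 8, 10, 7 also at distance 2).
The path 3-11-9 has 2 edges.

2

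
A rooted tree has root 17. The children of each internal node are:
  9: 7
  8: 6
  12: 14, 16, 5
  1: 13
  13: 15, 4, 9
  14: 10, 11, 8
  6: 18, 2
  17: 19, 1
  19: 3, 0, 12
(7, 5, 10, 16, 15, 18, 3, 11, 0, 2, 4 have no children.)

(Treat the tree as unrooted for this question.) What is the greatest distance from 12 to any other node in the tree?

A farthest node from 12 is 7.
The path 12–19–17–1–13–9–7 has 6 edges.

6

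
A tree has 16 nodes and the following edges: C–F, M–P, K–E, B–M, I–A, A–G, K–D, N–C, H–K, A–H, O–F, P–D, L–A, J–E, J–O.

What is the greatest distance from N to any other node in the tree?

10

Distances from N peak at 10, attained at B.
N–C–F–O–J–E–K–D–P–M–B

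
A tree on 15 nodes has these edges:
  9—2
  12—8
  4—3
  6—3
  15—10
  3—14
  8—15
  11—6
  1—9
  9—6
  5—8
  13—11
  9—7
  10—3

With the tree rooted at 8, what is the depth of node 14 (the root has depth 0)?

4

Climbing from 14 to the root: 14 – 3 – 10 – 15 – 8. That's 4 steps.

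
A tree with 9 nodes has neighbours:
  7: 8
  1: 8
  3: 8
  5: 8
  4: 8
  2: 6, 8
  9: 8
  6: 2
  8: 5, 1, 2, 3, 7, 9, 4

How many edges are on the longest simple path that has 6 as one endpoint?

3

Distances from 6 peak at 3, attained at 1 (9, 3, 5, 7, 4 also at distance 3).
6–2–8–1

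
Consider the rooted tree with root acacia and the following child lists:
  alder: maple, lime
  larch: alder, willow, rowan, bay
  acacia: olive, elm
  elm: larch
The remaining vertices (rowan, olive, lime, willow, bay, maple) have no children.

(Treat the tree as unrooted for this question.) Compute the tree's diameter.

5

Starting from olive, a farthest node is maple at distance 5.
One longest path: olive-acacia-elm-larch-alder-maple.
So the diameter is 5.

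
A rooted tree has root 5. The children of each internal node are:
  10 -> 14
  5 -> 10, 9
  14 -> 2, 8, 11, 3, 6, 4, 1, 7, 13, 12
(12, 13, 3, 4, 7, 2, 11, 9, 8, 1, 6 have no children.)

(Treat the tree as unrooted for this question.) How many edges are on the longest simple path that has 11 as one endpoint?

A farthest node from 11 is 9.
The path 11 – 14 – 10 – 5 – 9 has 4 edges.

4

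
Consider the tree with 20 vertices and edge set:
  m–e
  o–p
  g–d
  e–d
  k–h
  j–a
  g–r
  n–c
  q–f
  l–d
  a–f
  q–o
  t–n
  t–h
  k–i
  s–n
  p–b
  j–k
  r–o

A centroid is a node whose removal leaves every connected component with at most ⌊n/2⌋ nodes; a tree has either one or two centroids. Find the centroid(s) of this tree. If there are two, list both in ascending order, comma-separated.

If q is removed the pieces have sizes 10, 9, all ≤ ⌊20/2⌋ = 10.
Its neighbour f also leaves a largest component of size 10, so both are centroids.

f, q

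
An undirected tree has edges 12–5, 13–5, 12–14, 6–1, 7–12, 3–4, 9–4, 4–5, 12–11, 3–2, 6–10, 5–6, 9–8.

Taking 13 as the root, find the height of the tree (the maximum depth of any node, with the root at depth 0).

The longest root-to-leaf path is 13 – 5 – 4 – 3 – 2 (4 edges).

4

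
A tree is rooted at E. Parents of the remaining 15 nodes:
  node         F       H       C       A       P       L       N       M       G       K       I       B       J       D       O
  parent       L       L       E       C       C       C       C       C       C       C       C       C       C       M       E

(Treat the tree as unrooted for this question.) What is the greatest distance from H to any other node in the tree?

A farthest node from H is D (O also at distance 4).
The path H–L–C–M–D has 4 edges.

4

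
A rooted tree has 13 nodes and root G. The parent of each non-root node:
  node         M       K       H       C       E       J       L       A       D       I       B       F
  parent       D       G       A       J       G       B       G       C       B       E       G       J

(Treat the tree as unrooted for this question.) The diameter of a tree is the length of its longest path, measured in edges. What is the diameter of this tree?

7

A longest path is H-A-C-J-B-G-E-I, with 7 edges.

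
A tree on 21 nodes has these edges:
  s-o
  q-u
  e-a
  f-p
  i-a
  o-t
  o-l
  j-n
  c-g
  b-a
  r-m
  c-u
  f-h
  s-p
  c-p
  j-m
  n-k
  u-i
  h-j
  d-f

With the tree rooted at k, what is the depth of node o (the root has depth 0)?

Climbing from o to the root: o → s → p → f → h → j → n → k. That's 7 steps.

7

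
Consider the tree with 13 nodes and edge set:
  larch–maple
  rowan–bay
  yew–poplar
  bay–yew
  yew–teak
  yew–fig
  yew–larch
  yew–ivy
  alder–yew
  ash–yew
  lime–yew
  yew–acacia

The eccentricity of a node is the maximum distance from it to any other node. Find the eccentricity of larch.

3

A farthest node from larch is rowan.
The path larch – yew – bay – rowan has 3 edges.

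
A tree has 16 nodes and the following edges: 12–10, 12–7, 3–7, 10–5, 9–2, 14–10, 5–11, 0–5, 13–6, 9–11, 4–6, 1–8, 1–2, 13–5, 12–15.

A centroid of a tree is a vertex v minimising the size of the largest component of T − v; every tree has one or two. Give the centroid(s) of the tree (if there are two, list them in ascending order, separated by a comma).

Removing 5 splits the tree into components of sizes 6, 5, 3, 1; the largest is 6 ≤ ⌊16/2⌋ = 8.
Every other node leaves some component of size > 8, so the centroid is unique.

5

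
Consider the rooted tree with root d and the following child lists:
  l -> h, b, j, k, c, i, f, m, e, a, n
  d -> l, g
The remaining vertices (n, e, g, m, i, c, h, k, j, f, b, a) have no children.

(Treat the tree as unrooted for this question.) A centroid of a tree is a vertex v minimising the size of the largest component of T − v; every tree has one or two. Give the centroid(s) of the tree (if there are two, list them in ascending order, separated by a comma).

Removing l splits the tree into components of sizes 2, 1, 1, 1, 1, 1, 1, 1, 1, 1, 1, 1; the largest is 2 ≤ ⌊14/2⌋ = 7.
Every other node leaves some component of size > 7, so the centroid is unique.

l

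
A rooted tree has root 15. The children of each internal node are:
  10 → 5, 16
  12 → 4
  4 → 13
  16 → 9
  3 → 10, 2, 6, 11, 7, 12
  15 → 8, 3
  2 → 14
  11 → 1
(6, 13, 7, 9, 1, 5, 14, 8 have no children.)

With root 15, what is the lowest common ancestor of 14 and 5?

3

Path 14→root: 14 2 3 15; path 5→root: 5 10 3 15.
First common node: 3.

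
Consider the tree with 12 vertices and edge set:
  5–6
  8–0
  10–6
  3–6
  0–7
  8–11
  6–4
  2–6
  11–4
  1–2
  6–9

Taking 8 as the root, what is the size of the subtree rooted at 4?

8

Descendants of 4 (including itself): 4, 6, 3, 2, 10, 9, 5, 1. That's 8.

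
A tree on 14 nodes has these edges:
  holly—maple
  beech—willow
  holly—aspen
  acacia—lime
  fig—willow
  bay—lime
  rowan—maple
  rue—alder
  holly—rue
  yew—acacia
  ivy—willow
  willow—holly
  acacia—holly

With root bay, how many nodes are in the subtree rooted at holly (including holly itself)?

The subtree rooted at holly contains: holly, aspen, maple, willow, rue, rowan, fig, beech, ivy, alder — 10 nodes.

10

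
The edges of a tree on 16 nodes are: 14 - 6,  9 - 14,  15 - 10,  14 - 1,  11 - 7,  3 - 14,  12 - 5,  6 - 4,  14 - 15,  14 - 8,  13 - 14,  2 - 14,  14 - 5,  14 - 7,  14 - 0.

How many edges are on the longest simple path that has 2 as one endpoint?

3

Distances from 2 peak at 3, attained at 11 (12, 4, 10 also at distance 3).
2–14–7–11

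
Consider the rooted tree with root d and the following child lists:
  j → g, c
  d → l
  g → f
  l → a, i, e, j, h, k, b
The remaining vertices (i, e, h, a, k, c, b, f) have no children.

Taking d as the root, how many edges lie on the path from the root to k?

2

Path from d to k: d–l–k, which has 2 edges.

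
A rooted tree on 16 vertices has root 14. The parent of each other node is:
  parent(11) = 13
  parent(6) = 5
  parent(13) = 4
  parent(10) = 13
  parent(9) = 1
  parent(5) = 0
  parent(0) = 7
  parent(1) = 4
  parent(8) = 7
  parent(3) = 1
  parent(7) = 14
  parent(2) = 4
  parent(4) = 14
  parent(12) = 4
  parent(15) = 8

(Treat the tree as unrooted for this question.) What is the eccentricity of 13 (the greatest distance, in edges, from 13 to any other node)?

A farthest node from 13 is 6.
The path 13-4-14-7-0-5-6 has 6 edges.

6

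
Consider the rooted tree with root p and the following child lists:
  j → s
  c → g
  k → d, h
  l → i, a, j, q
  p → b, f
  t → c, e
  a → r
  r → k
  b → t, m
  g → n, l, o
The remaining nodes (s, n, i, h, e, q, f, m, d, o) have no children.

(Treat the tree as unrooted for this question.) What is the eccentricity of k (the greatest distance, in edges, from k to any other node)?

Distances from k peak at 9, attained at f.
k–r–a–l–g–c–t–b–p–f

9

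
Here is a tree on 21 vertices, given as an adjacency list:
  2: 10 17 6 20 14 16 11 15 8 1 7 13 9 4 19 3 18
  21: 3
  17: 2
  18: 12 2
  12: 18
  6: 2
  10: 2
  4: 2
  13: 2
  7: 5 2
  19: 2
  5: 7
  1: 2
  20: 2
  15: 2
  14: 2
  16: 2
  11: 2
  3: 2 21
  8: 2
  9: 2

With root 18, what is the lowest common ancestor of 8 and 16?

2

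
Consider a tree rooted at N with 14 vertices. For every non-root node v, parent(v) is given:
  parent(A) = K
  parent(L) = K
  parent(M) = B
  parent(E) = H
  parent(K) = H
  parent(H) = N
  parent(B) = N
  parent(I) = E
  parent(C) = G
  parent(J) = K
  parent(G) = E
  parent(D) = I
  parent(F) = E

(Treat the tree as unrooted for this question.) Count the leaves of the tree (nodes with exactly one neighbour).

Exactly 7 nodes have a single neighbour: A, C, D, F, J, L, M.

7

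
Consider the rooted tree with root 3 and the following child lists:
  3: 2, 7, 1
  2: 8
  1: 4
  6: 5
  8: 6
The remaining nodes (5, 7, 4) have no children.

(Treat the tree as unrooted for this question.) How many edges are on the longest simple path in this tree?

6

BFS from 5 reaches 4 last, at distance 6; BFS from 4 confirms no node is farther.
Path: 5 - 6 - 8 - 2 - 3 - 1 - 4.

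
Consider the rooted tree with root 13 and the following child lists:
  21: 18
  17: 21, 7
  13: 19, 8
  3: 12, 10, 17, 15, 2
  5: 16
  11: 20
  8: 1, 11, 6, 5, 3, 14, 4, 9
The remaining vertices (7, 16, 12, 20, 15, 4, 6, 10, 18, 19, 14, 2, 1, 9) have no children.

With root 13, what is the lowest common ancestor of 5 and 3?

8

5's ancestor chain is 5, 8, 13 and 3's is 3, 8, 13; they first meet at 8.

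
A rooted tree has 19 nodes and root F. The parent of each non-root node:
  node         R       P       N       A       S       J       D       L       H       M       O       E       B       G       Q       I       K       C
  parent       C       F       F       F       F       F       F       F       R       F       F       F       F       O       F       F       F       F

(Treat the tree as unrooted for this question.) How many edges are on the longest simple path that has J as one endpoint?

4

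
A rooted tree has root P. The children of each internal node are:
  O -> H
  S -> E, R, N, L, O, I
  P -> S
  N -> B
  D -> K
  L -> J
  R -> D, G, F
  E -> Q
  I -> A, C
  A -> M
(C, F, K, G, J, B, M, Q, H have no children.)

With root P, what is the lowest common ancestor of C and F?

C's ancestor chain is C, I, S, P and F's is F, R, S, P; they first meet at S.

S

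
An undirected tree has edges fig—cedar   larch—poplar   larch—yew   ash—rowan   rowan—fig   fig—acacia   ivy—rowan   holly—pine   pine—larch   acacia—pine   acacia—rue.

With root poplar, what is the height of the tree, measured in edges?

A deepest node is ivy, reached by poplar–larch–pine–acacia–fig–rowan–ivy.
That path has 6 edges, so the height is 6.

6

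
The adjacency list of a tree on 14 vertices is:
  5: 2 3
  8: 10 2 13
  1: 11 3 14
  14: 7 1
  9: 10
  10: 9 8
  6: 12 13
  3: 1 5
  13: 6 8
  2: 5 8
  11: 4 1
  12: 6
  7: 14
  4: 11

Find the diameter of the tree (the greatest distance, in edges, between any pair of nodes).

9

BFS from 7 reaches 12 last, at distance 9; BFS from 12 confirms no node is farther.
Path: 7-14-1-3-5-2-8-13-6-12.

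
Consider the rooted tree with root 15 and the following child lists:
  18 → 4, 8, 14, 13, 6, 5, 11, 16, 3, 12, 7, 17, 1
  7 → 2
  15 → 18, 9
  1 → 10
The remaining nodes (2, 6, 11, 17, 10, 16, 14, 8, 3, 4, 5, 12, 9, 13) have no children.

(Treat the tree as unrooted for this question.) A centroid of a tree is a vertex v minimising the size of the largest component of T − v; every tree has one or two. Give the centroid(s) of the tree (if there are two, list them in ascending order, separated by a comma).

18

If 18 is removed the pieces have sizes 2, 2, 2, 1, 1, 1, 1, 1, 1, 1, 1, 1, 1, 1, all ≤ ⌊18/2⌋ = 9.
Every other node leaves some component of size > 9, so the centroid is unique.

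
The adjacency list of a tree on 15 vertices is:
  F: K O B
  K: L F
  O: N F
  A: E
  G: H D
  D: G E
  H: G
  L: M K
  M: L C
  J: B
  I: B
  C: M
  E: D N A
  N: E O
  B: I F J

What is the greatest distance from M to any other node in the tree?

9

The node farthest from M is H, via M–L–K–F–O–N–E–D–G–H — 9 edges.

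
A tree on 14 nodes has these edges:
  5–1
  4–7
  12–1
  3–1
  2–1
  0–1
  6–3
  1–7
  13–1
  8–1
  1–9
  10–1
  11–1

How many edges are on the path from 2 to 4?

3

2–1–7–4: 3 edges.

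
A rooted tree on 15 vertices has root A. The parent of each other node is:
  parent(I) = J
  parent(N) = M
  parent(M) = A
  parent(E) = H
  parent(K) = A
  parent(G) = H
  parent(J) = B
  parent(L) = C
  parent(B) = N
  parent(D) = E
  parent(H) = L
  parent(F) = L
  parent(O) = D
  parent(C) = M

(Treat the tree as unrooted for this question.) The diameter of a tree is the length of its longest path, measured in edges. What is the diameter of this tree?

10

BFS from I reaches O last, at distance 10; BFS from O confirms no node is farther.
Path: I – J – B – N – M – C – L – H – E – D – O.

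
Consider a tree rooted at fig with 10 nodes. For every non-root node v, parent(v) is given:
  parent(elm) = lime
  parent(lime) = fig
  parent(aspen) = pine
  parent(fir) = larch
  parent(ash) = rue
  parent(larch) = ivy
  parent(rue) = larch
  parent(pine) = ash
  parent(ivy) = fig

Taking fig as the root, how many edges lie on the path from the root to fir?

3

Climbing from fir to the root: fir → larch → ivy → fig. That's 3 steps.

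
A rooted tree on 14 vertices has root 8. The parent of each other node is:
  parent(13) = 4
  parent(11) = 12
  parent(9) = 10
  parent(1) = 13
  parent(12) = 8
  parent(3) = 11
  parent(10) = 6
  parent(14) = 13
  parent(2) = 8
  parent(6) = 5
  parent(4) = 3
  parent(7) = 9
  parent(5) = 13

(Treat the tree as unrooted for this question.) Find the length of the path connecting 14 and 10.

14 – 13 – 5 – 6 – 10: 4 edges.

4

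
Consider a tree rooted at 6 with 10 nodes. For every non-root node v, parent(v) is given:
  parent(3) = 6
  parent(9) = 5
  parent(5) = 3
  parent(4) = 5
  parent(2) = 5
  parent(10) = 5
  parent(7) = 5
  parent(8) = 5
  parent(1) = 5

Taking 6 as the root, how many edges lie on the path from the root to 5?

Climbing from 5 to the root: 5–3–6. That's 2 steps.

2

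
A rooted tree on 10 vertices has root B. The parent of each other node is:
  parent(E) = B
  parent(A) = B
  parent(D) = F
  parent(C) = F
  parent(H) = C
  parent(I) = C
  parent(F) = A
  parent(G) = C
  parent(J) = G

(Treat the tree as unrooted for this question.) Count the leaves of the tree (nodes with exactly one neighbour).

5

Exactly 5 nodes have a single neighbour: D, E, H, I, J.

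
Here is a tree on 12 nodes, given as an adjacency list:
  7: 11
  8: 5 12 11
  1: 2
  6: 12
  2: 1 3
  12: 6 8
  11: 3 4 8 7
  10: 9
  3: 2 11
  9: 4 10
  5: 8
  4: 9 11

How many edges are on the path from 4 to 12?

Walking from 4: 4 - 11 - 8 - 12. Length 3.

3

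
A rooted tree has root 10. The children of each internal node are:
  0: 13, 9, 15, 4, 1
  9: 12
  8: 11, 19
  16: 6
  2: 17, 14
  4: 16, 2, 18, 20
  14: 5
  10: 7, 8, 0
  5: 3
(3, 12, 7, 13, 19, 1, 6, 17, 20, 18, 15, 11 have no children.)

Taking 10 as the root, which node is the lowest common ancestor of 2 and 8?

Path 2→root: 2 4 0 10; path 8→root: 8 10.
First common node: 10.

10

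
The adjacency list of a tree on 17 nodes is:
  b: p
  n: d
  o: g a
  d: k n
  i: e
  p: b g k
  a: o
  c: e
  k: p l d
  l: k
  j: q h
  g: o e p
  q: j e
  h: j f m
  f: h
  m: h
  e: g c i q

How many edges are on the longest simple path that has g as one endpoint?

5

Distances from g peak at 5, attained at m (f also at distance 5).
g–e–q–j–h–m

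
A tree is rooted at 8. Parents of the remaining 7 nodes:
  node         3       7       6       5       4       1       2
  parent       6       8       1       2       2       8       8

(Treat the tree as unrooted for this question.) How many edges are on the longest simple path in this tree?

5

Starting from 3, a farthest node is 4 at distance 5.
One longest path: 3–6–1–8–2–4.
So the diameter is 5.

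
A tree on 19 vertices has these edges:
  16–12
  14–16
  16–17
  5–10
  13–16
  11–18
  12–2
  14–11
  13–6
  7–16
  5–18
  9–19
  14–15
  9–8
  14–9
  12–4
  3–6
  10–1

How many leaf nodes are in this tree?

9

Exactly 9 nodes have a single neighbour: 1, 2, 3, 4, 7, 8, 15, 17, 19.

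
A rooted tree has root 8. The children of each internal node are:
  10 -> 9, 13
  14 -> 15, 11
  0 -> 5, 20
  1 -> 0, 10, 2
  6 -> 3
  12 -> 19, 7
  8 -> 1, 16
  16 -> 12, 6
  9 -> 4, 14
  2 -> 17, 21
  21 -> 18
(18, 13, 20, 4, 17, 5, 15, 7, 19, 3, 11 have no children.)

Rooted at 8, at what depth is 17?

3

Path from 8 to 17: 8 → 1 → 2 → 17, which has 3 edges.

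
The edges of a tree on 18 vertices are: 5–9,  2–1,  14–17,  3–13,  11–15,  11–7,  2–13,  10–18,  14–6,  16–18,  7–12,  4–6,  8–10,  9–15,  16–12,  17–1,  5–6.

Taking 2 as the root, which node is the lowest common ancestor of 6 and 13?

2

6's ancestor chain is 6, 14, 17, 1, 2 and 13's is 13, 2; they first meet at 2.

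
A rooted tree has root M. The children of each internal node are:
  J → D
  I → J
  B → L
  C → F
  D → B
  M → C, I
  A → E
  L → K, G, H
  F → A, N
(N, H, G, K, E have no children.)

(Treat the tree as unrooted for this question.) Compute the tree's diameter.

10

BFS from E reaches G last, at distance 10; BFS from G confirms no node is farther.
Path: E–A–F–C–M–I–J–D–B–L–G.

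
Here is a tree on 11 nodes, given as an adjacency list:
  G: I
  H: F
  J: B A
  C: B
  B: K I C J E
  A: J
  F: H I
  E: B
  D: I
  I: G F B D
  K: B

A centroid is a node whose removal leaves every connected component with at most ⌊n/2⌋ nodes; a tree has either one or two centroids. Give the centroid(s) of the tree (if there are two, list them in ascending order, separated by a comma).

B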